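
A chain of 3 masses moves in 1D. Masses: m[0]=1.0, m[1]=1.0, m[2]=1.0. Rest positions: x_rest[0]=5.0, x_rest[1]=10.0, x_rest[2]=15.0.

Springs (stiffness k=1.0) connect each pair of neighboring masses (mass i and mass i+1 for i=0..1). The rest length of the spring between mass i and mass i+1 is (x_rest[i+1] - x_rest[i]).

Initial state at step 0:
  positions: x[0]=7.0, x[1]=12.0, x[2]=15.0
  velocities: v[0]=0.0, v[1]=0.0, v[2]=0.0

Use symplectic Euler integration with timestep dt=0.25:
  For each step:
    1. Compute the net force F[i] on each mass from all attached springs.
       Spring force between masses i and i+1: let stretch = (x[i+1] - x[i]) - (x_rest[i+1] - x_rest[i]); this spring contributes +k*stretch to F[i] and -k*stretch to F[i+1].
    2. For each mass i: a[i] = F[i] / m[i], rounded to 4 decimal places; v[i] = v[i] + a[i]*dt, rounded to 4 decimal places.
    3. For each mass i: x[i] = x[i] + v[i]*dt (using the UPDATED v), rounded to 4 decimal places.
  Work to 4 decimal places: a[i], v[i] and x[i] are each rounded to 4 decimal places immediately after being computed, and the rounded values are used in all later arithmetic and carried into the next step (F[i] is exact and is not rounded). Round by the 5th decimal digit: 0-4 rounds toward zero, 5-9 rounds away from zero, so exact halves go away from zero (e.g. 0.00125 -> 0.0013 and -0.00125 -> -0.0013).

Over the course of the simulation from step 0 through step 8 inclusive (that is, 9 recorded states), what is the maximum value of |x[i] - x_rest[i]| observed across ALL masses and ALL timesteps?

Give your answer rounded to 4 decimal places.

Answer: 2.1564

Derivation:
Step 0: x=[7.0000 12.0000 15.0000] v=[0.0000 0.0000 0.0000]
Step 1: x=[7.0000 11.8750 15.1250] v=[0.0000 -0.5000 0.5000]
Step 2: x=[6.9922 11.6484 15.3594] v=[-0.0313 -0.9063 0.9375]
Step 3: x=[6.9629 11.3628 15.6744] v=[-0.1173 -1.1426 1.2598]
Step 4: x=[6.8961 11.0716 16.0324] v=[-0.2673 -1.1647 1.4319]
Step 5: x=[6.7778 10.8295 16.3928] v=[-0.4734 -0.9684 1.4417]
Step 6: x=[6.6002 10.6819 16.7180] v=[-0.7105 -0.5905 1.3009]
Step 7: x=[6.3652 10.6564 16.9785] v=[-0.9401 -0.1019 1.0419]
Step 8: x=[6.0859 10.7579 17.1564] v=[-1.1173 0.4058 0.7114]
Max displacement = 2.1564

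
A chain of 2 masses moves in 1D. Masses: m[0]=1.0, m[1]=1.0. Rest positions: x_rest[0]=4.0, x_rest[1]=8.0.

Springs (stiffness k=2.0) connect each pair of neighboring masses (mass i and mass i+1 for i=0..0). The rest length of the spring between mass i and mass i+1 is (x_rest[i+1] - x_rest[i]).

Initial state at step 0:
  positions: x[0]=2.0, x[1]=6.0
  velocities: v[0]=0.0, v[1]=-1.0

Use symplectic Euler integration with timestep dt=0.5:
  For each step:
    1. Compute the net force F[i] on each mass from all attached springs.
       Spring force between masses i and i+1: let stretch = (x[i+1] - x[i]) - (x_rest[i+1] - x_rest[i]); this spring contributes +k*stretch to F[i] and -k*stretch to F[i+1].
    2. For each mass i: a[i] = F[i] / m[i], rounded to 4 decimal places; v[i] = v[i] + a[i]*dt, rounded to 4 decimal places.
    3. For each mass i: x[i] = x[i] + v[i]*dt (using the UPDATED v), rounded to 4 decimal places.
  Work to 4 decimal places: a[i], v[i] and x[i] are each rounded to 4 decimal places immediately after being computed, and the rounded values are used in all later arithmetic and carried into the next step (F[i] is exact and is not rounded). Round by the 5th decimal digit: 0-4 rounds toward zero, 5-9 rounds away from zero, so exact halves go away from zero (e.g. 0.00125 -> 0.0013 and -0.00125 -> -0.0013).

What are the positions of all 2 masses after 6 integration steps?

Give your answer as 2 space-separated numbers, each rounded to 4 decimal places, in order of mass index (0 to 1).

Answer: 0.5000 4.5000

Derivation:
Step 0: x=[2.0000 6.0000] v=[0.0000 -1.0000]
Step 1: x=[2.0000 5.5000] v=[0.0000 -1.0000]
Step 2: x=[1.7500 5.2500] v=[-0.5000 -0.5000]
Step 3: x=[1.2500 5.2500] v=[-1.0000 0.0000]
Step 4: x=[0.7500 5.2500] v=[-1.0000 0.0000]
Step 5: x=[0.5000 5.0000] v=[-0.5000 -0.5000]
Step 6: x=[0.5000 4.5000] v=[0.0000 -1.0000]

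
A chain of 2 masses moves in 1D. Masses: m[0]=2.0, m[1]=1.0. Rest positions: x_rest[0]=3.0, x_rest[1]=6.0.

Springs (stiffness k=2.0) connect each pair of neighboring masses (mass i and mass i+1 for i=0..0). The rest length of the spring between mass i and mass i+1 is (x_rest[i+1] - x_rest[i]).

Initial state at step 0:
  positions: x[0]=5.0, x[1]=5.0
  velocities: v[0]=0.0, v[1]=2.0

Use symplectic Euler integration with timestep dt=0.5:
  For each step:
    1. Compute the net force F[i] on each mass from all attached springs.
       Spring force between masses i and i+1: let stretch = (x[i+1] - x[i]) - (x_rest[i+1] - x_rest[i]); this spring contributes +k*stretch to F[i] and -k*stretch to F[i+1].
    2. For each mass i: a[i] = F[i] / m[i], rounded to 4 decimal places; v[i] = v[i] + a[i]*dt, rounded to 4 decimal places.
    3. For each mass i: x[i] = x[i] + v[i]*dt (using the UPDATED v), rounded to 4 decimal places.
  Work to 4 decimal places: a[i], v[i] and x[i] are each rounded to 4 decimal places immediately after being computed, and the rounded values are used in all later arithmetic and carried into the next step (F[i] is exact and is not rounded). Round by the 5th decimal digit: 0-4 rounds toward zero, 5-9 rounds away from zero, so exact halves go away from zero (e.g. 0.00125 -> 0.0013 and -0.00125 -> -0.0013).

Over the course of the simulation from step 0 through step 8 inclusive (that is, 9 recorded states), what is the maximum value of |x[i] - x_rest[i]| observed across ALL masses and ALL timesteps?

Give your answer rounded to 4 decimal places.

Step 0: x=[5.0000 5.0000] v=[0.0000 2.0000]
Step 1: x=[4.2500 7.5000] v=[-1.5000 5.0000]
Step 2: x=[3.5625 9.8750] v=[-1.3750 4.7500]
Step 3: x=[3.7032 10.5938] v=[0.2813 1.4375]
Step 4: x=[4.8165 9.3673] v=[2.2266 -2.4531]
Step 5: x=[6.3175 7.3654] v=[3.0020 -4.0039]
Step 6: x=[7.3305 6.3395] v=[2.0260 -2.0518]
Step 7: x=[7.3458 7.3091] v=[0.0305 1.9392]
Step 8: x=[6.6019 9.7971] v=[-1.4879 4.9759]
Max displacement = 4.5938

Answer: 4.5938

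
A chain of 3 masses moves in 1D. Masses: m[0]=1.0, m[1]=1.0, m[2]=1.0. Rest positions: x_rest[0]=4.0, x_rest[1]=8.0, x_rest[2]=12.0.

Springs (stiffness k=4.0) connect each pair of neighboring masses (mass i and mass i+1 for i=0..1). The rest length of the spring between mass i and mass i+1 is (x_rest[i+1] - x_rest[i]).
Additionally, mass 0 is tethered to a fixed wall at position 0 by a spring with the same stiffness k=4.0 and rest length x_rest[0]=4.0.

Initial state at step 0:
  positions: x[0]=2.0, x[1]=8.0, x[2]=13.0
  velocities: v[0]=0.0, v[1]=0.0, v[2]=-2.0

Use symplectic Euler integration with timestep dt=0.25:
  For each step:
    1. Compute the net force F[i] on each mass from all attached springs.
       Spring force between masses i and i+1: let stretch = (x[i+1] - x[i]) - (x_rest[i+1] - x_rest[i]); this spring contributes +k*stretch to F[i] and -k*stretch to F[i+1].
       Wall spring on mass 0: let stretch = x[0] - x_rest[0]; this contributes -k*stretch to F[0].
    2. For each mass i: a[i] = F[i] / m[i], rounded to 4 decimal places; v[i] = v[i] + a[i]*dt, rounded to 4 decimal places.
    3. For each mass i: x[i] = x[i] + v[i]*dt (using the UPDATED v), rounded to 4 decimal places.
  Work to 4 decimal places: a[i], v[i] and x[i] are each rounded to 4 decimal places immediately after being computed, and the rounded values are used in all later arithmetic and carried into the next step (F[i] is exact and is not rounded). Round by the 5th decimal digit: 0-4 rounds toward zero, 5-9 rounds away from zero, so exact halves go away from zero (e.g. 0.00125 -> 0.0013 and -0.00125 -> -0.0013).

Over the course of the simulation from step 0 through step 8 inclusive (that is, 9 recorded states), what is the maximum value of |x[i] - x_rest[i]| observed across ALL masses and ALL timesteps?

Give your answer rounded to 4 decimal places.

Answer: 2.3457

Derivation:
Step 0: x=[2.0000 8.0000 13.0000] v=[0.0000 0.0000 -2.0000]
Step 1: x=[3.0000 7.7500 12.2500] v=[4.0000 -1.0000 -3.0000]
Step 2: x=[4.4375 7.4375 11.3750] v=[5.7500 -1.2500 -3.5000]
Step 3: x=[5.5156 7.3594 10.5156] v=[4.3125 -0.3125 -3.4375]
Step 4: x=[5.6758 7.6094 9.8672] v=[0.6407 0.9999 -2.5937]
Step 5: x=[4.9004 7.9404 9.6543] v=[-3.1015 1.3241 -0.8515]
Step 6: x=[3.6599 7.9399 10.0130] v=[-4.9619 -0.0020 1.4346]
Step 7: x=[2.5745 7.3877 10.8534] v=[-4.3418 -2.2089 3.3615]
Step 8: x=[2.0487 6.4986 11.8274] v=[-2.1031 -3.5564 3.8958]
Max displacement = 2.3457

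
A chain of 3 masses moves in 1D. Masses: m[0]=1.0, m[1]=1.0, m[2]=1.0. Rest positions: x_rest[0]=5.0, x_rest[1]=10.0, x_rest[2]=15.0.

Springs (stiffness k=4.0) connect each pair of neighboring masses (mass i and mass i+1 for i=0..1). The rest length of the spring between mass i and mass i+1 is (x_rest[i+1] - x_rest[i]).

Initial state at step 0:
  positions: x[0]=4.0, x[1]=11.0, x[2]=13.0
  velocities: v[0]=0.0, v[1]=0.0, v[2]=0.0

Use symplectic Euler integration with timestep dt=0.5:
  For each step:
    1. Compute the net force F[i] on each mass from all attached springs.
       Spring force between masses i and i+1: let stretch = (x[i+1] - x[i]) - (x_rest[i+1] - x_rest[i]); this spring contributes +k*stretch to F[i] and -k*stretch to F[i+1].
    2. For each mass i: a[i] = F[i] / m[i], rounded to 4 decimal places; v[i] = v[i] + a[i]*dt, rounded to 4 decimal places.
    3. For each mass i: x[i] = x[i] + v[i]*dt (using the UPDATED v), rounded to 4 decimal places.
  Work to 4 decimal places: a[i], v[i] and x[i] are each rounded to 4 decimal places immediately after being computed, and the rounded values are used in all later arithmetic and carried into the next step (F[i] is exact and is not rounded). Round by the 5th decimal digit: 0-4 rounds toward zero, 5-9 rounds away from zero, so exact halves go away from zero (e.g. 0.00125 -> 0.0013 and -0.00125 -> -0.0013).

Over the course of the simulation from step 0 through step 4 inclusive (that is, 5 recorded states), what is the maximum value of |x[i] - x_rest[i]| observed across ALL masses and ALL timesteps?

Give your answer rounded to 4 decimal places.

Answer: 4.0000

Derivation:
Step 0: x=[4.0000 11.0000 13.0000] v=[0.0000 0.0000 0.0000]
Step 1: x=[6.0000 6.0000 16.0000] v=[4.0000 -10.0000 6.0000]
Step 2: x=[3.0000 11.0000 14.0000] v=[-6.0000 10.0000 -4.0000]
Step 3: x=[3.0000 11.0000 14.0000] v=[0.0000 0.0000 0.0000]
Step 4: x=[6.0000 6.0000 16.0000] v=[6.0000 -10.0000 4.0000]
Max displacement = 4.0000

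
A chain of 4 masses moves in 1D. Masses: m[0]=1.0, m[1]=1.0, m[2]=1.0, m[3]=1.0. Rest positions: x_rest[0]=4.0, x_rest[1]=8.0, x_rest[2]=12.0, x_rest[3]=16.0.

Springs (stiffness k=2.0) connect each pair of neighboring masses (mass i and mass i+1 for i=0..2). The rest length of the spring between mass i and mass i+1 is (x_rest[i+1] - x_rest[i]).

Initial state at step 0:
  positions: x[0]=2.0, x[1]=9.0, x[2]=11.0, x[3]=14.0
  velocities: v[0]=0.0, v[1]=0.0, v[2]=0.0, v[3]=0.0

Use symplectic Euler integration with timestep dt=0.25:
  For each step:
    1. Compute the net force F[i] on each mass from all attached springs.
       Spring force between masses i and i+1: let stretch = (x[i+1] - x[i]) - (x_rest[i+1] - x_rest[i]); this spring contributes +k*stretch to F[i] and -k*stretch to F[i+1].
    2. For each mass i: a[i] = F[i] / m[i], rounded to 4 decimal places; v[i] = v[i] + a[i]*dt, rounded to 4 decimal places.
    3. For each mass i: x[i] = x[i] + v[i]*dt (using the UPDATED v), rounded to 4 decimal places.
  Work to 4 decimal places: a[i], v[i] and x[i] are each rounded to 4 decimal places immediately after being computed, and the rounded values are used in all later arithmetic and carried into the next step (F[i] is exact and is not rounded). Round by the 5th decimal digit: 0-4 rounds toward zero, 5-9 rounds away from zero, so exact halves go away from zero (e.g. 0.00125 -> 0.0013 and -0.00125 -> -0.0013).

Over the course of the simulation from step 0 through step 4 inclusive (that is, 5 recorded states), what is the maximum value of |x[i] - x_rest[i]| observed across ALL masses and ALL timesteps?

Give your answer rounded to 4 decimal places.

Answer: 2.5107

Derivation:
Step 0: x=[2.0000 9.0000 11.0000 14.0000] v=[0.0000 0.0000 0.0000 0.0000]
Step 1: x=[2.3750 8.3750 11.1250 14.1250] v=[1.5000 -2.5000 0.5000 0.5000]
Step 2: x=[3.0000 7.3438 11.2813 14.3750] v=[2.5000 -4.1250 0.6250 1.0000]
Step 3: x=[3.6680 6.2618 11.3321 14.7383] v=[2.6719 -4.3282 0.2031 1.4532]
Step 4: x=[4.1602 5.4893 11.1749 15.1758] v=[1.9688 -3.0900 -0.6290 1.7501]
Max displacement = 2.5107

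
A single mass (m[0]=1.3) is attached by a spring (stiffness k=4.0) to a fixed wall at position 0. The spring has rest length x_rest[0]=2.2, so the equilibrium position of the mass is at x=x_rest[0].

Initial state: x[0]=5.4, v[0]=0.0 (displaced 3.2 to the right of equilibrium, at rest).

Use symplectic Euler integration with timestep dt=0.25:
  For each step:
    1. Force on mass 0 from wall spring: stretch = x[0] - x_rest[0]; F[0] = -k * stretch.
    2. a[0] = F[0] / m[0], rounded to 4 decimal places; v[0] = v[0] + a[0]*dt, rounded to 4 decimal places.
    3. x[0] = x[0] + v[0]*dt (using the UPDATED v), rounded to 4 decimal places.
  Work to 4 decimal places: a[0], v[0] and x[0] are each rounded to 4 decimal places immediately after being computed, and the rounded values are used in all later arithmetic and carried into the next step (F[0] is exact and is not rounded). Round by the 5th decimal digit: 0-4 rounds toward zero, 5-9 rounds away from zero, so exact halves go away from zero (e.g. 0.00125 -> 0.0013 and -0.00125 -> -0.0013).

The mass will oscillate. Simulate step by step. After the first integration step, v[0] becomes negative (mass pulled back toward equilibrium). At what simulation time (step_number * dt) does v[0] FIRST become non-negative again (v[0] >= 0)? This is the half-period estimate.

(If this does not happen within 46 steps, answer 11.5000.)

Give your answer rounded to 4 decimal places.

Answer: 2.0000

Derivation:
Step 0: x=[5.4000] v=[0.0000]
Step 1: x=[4.7846] v=[-2.4616]
Step 2: x=[3.6722] v=[-4.4498]
Step 3: x=[2.2766] v=[-5.5823]
Step 4: x=[0.8663] v=[-5.6412]
Step 5: x=[-0.2875] v=[-4.6153]
Step 6: x=[-0.9630] v=[-2.7019]
Step 7: x=[-1.0302] v=[-0.2688]
Step 8: x=[-0.4762] v=[2.2160]
First v>=0 after going negative at step 8, time=2.0000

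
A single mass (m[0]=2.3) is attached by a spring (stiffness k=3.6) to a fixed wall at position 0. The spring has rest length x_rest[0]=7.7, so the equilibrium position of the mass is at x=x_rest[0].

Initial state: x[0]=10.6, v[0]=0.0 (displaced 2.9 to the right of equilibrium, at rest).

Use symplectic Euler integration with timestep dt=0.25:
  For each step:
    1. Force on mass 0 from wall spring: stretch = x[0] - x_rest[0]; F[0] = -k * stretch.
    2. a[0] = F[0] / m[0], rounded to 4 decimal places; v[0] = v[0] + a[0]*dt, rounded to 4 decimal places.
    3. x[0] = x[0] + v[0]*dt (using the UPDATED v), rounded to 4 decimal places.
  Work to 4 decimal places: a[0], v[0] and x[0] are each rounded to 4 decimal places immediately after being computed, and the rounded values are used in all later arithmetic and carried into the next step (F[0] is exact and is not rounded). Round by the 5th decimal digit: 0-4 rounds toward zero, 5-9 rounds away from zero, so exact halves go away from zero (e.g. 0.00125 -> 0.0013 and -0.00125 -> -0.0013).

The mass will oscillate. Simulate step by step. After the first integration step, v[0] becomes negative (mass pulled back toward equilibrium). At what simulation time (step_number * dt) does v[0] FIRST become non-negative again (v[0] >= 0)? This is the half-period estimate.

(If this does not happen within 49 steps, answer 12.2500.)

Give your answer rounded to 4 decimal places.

Step 0: x=[10.6000] v=[0.0000]
Step 1: x=[10.3163] v=[-1.1348]
Step 2: x=[9.7767] v=[-2.1586]
Step 3: x=[9.0339] v=[-2.9712]
Step 4: x=[8.1606] v=[-3.4932]
Step 5: x=[7.2423] v=[-3.6734]
Step 6: x=[6.3687] v=[-3.4943]
Step 7: x=[5.6254] v=[-2.9734]
Step 8: x=[5.0850] v=[-2.1616]
Step 9: x=[4.8004] v=[-1.1384]
Step 10: x=[4.7995] v=[-0.0038]
Step 11: x=[5.0823] v=[1.1312]
First v>=0 after going negative at step 11, time=2.7500

Answer: 2.7500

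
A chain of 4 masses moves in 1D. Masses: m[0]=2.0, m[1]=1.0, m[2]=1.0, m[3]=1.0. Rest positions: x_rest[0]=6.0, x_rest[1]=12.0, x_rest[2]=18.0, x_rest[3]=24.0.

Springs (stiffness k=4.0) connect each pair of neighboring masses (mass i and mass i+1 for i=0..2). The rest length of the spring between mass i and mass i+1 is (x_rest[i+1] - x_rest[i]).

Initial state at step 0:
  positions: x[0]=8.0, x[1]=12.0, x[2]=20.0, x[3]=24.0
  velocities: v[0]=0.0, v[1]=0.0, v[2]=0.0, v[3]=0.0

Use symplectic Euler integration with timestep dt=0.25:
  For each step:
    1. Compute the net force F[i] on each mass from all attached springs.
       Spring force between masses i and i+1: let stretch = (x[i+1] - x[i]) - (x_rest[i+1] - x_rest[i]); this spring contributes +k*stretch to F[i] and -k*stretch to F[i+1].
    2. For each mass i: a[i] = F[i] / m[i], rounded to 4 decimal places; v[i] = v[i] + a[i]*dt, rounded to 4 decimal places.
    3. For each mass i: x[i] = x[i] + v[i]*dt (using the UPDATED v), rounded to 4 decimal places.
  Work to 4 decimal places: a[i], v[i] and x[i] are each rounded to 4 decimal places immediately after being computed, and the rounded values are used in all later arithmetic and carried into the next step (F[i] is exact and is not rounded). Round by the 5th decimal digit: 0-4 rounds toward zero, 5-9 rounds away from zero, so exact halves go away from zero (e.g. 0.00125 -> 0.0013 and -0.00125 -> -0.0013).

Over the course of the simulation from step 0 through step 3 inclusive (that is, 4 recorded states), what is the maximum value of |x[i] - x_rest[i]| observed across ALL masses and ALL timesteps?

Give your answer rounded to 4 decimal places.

Answer: 2.6016

Derivation:
Step 0: x=[8.0000 12.0000 20.0000 24.0000] v=[0.0000 0.0000 0.0000 0.0000]
Step 1: x=[7.7500 13.0000 19.0000 24.5000] v=[-1.0000 4.0000 -4.0000 2.0000]
Step 2: x=[7.4063 14.1875 17.8750 25.1250] v=[-1.3750 4.7500 -4.5000 2.5000]
Step 3: x=[7.1602 14.6016 17.6406 25.4375] v=[-0.9844 1.6563 -0.9375 1.2500]
Max displacement = 2.6016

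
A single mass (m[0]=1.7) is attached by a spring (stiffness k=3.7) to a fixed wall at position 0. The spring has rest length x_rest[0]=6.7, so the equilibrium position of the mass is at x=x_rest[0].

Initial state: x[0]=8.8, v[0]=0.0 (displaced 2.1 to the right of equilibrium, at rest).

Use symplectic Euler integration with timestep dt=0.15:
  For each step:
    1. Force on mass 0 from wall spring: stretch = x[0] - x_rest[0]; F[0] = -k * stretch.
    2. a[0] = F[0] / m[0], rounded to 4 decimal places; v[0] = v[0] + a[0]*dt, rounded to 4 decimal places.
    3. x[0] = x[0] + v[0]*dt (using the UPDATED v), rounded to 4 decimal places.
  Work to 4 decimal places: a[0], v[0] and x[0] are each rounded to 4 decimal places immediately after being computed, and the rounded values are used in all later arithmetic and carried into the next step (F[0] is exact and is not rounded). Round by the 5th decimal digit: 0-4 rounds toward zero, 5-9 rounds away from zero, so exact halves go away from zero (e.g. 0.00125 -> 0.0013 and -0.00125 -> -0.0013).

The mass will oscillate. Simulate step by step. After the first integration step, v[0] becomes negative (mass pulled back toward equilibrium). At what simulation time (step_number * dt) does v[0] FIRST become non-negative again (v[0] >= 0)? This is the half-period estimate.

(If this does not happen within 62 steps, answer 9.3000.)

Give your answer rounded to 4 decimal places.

Answer: 2.2500

Derivation:
Step 0: x=[8.8000] v=[0.0000]
Step 1: x=[8.6972] v=[-0.6856]
Step 2: x=[8.4966] v=[-1.3376]
Step 3: x=[8.2080] v=[-1.9241]
Step 4: x=[7.8455] v=[-2.4164]
Step 5: x=[7.4269] v=[-2.7904]
Step 6: x=[6.9727] v=[-3.0277]
Step 7: x=[6.5052] v=[-3.1167]
Step 8: x=[6.0472] v=[-3.0531]
Step 9: x=[5.6212] v=[-2.8400]
Step 10: x=[5.2480] v=[-2.4878]
Step 11: x=[4.9459] v=[-2.0138]
Step 12: x=[4.7297] v=[-1.4411]
Step 13: x=[4.6100] v=[-0.7979]
Step 14: x=[4.5927] v=[-0.1156]
Step 15: x=[4.6786] v=[0.5724]
First v>=0 after going negative at step 15, time=2.2500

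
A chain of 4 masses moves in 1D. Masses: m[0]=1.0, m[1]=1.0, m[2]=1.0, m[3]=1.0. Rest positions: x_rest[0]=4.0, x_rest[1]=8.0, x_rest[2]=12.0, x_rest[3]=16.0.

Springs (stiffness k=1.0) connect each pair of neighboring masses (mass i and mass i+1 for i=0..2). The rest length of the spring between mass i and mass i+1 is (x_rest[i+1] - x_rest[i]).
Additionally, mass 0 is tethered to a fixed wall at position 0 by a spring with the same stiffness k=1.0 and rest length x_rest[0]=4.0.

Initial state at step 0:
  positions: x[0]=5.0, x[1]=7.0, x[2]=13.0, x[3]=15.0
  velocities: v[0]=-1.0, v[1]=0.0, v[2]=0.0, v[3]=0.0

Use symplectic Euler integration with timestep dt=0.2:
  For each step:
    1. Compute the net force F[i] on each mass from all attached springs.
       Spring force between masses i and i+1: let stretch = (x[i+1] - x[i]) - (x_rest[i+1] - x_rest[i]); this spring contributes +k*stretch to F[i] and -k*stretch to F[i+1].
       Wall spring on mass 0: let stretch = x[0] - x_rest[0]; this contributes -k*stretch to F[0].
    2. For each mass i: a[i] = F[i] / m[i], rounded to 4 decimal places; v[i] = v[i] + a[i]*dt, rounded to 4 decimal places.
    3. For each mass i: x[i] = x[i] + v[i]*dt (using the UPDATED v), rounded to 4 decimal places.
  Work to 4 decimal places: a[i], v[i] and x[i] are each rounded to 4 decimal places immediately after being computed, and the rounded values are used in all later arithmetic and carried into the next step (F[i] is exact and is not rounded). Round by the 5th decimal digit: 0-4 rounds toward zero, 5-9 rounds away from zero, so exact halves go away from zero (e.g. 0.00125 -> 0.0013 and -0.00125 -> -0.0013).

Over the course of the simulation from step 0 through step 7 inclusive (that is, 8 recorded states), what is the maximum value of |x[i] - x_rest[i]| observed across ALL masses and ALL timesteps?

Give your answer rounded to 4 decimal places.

Answer: 1.4501

Derivation:
Step 0: x=[5.0000 7.0000 13.0000 15.0000] v=[-1.0000 0.0000 0.0000 0.0000]
Step 1: x=[4.6800 7.1600 12.8400 15.0800] v=[-1.6000 0.8000 -0.8000 0.4000]
Step 2: x=[4.2720 7.4480 12.5424 15.2304] v=[-2.0400 1.4400 -1.4880 0.7520]
Step 3: x=[3.8202 7.8127 12.1485 15.4333] v=[-2.2592 1.8237 -1.9693 1.0144]
Step 4: x=[3.3753 8.1912 11.7126 15.6648] v=[-2.2247 1.8924 -2.1795 1.1574]
Step 5: x=[2.9880 8.5179 11.2939 15.8982] v=[-1.9366 1.6335 -2.0933 1.1670]
Step 6: x=[2.7024 8.7344 10.9484 16.1074] v=[-1.4282 1.0827 -1.7276 1.0461]
Step 7: x=[2.5499 8.7982 10.7207 16.2703] v=[-0.7623 0.3191 -1.1386 0.8143]
Max displacement = 1.4501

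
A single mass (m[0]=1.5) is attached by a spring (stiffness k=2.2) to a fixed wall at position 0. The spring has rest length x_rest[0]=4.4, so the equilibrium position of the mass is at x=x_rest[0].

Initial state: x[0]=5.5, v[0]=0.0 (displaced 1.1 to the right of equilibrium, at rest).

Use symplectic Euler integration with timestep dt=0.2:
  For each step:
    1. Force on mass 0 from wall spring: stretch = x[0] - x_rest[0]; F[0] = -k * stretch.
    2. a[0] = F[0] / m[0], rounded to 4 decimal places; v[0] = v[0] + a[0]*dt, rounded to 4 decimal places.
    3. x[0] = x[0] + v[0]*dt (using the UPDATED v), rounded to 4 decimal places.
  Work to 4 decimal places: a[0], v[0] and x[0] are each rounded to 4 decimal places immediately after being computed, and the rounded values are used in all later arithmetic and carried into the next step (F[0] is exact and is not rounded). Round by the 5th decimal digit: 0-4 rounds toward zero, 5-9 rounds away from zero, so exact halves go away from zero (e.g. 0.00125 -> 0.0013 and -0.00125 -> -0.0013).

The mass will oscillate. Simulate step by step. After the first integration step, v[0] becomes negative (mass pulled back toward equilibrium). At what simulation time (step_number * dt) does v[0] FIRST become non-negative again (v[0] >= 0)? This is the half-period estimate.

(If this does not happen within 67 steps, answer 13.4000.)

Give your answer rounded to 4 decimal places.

Step 0: x=[5.5000] v=[0.0000]
Step 1: x=[5.4355] v=[-0.3227]
Step 2: x=[5.3102] v=[-0.6264]
Step 3: x=[5.1315] v=[-0.8934]
Step 4: x=[4.9099] v=[-1.1080]
Step 5: x=[4.6584] v=[-1.2576]
Step 6: x=[4.3917] v=[-1.3334]
Step 7: x=[4.1255] v=[-1.3310]
Step 8: x=[3.8754] v=[-1.2505]
Step 9: x=[3.6561] v=[-1.0966]
Step 10: x=[3.4804] v=[-0.8784]
Step 11: x=[3.3587] v=[-0.6087]
Step 12: x=[3.2980] v=[-0.3033]
Step 13: x=[3.3020] v=[0.0200]
First v>=0 after going negative at step 13, time=2.6000

Answer: 2.6000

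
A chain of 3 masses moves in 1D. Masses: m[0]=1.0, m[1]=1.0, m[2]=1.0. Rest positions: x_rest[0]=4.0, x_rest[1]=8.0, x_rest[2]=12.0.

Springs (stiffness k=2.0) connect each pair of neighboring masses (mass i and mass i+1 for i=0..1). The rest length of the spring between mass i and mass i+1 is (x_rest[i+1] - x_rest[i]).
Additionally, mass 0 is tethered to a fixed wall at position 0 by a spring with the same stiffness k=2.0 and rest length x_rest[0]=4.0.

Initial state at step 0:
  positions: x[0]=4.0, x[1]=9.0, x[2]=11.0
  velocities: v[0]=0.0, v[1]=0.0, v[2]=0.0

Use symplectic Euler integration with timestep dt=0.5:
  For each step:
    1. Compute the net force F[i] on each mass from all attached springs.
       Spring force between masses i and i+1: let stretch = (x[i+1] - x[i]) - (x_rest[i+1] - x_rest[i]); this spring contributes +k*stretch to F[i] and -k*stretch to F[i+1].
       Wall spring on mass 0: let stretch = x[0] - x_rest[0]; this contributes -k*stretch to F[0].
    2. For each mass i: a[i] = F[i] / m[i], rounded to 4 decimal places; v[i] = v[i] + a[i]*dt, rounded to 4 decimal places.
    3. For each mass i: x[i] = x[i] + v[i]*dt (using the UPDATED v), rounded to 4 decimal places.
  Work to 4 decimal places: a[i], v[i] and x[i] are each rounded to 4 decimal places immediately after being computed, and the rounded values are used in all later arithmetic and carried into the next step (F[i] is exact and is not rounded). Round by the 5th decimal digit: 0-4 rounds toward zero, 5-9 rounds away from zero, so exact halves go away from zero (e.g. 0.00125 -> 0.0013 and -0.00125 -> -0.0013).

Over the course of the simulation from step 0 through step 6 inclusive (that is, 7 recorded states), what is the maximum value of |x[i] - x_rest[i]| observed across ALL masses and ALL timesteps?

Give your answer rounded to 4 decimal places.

Answer: 1.4688

Derivation:
Step 0: x=[4.0000 9.0000 11.0000] v=[0.0000 0.0000 0.0000]
Step 1: x=[4.5000 7.5000 12.0000] v=[1.0000 -3.0000 2.0000]
Step 2: x=[4.2500 6.7500 12.7500] v=[-0.5000 -1.5000 1.5000]
Step 3: x=[3.1250 7.7500 12.5000] v=[-2.2500 2.0000 -0.5000]
Step 4: x=[2.7500 8.8125 11.8750] v=[-0.7500 2.1250 -1.2500]
Step 5: x=[4.0313 8.3750 11.7188] v=[2.5625 -0.8750 -0.3125]
Step 6: x=[5.4688 7.4376 11.8907] v=[2.8749 -1.8749 0.3437]
Max displacement = 1.4688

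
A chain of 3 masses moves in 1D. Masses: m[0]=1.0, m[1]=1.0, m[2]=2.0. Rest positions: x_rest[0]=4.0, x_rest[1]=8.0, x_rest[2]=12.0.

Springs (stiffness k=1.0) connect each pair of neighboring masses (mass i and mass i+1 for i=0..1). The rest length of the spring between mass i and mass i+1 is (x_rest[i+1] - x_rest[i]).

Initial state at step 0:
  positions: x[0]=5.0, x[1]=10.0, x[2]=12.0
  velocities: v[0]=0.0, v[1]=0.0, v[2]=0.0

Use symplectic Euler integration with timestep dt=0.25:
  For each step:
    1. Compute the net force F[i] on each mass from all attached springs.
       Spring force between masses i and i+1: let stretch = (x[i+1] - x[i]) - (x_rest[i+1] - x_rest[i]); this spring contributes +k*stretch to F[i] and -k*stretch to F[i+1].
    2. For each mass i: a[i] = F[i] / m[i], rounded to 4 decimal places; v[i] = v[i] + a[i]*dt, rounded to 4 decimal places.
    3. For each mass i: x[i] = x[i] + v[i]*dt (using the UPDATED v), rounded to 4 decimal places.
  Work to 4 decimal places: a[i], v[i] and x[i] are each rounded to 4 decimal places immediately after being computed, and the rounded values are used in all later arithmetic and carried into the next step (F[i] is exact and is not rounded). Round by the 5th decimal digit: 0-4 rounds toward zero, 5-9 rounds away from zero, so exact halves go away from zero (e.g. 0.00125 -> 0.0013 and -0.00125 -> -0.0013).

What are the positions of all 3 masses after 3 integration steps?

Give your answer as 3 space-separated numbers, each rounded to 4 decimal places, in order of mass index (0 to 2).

Step 0: x=[5.0000 10.0000 12.0000] v=[0.0000 0.0000 0.0000]
Step 1: x=[5.0625 9.8125 12.0625] v=[0.2500 -0.7500 0.2500]
Step 2: x=[5.1719 9.4688 12.1797] v=[0.4375 -1.3750 0.4688]
Step 3: x=[5.2998 9.0259 12.3372] v=[0.5117 -1.7715 0.6300]

Answer: 5.2998 9.0259 12.3372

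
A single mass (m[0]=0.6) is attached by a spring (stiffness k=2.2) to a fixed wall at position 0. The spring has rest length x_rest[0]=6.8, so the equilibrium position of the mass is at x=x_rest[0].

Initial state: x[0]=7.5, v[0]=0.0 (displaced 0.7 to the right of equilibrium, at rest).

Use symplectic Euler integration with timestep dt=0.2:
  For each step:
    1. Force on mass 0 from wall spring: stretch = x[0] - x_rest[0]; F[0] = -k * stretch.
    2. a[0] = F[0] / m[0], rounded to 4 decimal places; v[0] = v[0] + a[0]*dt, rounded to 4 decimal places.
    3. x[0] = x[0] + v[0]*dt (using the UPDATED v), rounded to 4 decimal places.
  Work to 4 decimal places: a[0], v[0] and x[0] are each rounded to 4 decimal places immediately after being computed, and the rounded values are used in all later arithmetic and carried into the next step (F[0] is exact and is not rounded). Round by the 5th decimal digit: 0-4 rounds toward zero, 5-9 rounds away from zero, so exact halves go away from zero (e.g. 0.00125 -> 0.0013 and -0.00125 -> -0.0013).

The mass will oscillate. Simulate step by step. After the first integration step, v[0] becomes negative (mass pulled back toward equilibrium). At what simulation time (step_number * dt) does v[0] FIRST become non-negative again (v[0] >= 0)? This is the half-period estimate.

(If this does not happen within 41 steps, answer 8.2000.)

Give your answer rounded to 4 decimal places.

Answer: 1.8000

Derivation:
Step 0: x=[7.5000] v=[0.0000]
Step 1: x=[7.3973] v=[-0.5133]
Step 2: x=[7.2070] v=[-0.9513]
Step 3: x=[6.9570] v=[-1.2498]
Step 4: x=[6.6840] v=[-1.3649]
Step 5: x=[6.4280] v=[-1.2798]
Step 6: x=[6.2266] v=[-1.0070]
Step 7: x=[6.1093] v=[-0.5865]
Step 8: x=[6.0933] v=[-0.0800]
Step 9: x=[6.1809] v=[0.4382]
First v>=0 after going negative at step 9, time=1.8000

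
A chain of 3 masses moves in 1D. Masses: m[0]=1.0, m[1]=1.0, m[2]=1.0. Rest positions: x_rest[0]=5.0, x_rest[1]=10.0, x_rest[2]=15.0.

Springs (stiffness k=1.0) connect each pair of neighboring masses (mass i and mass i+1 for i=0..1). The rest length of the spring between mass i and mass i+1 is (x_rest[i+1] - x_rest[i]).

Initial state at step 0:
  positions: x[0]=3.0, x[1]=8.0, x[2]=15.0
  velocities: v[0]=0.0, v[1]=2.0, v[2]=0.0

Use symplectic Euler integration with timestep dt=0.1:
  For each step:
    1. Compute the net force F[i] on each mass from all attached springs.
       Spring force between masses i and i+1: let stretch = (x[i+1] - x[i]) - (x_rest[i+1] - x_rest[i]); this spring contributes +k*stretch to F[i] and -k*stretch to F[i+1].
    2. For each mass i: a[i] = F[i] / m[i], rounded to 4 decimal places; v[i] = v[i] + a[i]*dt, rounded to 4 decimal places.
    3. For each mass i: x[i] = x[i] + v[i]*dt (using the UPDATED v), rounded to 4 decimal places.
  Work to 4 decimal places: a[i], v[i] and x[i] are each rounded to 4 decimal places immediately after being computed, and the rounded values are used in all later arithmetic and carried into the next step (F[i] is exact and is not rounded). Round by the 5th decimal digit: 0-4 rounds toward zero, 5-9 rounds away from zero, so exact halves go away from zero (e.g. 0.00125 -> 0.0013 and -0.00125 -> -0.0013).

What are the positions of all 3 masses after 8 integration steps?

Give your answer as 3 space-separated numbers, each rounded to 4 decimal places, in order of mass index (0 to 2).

Step 0: x=[3.0000 8.0000 15.0000] v=[0.0000 2.0000 0.0000]
Step 1: x=[3.0000 8.2200 14.9800] v=[0.0000 2.2000 -0.2000]
Step 2: x=[3.0022 8.4554 14.9424] v=[0.0220 2.3540 -0.3760]
Step 3: x=[3.0089 8.7011 14.8899] v=[0.0673 2.4574 -0.5247]
Step 4: x=[3.0226 8.9518 14.8255] v=[0.1365 2.5071 -0.6436]
Step 5: x=[3.0455 9.2020 14.7524] v=[0.2294 2.5016 -0.7310]
Step 6: x=[3.0800 9.4461 14.6738] v=[0.3451 2.4410 -0.7860]
Step 7: x=[3.1282 9.6788 14.5929] v=[0.4817 2.3272 -0.8088]
Step 8: x=[3.1919 9.8952 14.5129] v=[0.6368 2.1636 -0.8002]

Answer: 3.1919 9.8952 14.5129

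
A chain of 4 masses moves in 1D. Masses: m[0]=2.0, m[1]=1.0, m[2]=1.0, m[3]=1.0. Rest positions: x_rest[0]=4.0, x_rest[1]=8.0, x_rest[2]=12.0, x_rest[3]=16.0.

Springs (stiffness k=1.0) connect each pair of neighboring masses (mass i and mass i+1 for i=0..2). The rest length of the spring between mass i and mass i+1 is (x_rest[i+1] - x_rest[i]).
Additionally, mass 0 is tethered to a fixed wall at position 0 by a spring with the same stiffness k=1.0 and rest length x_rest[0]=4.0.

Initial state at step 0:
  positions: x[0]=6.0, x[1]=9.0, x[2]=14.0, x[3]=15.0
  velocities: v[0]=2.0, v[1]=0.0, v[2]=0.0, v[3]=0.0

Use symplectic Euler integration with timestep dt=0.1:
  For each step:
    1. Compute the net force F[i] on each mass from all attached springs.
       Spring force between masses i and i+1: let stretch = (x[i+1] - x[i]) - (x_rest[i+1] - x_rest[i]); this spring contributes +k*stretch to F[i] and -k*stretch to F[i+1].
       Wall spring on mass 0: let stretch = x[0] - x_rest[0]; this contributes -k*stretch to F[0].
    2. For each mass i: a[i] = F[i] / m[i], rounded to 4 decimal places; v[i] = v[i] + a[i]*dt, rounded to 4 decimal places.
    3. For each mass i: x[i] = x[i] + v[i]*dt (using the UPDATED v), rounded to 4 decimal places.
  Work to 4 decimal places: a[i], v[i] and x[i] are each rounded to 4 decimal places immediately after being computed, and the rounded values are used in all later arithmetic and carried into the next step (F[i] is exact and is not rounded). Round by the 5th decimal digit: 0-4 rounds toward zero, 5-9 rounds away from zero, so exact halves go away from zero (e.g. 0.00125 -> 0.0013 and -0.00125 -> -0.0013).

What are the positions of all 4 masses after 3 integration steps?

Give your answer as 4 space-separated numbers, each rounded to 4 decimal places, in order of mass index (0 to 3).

Answer: 6.5033 9.1233 13.7665 15.1765

Derivation:
Step 0: x=[6.0000 9.0000 14.0000 15.0000] v=[2.0000 0.0000 0.0000 0.0000]
Step 1: x=[6.1850 9.0200 13.9600 15.0300] v=[1.8500 0.2000 -0.4000 0.3000]
Step 2: x=[6.3533 9.0611 13.8813 15.0893] v=[1.6825 0.4105 -0.7870 0.5930]
Step 3: x=[6.5033 9.1233 13.7665 15.1765] v=[1.5002 0.6217 -1.1482 0.8722]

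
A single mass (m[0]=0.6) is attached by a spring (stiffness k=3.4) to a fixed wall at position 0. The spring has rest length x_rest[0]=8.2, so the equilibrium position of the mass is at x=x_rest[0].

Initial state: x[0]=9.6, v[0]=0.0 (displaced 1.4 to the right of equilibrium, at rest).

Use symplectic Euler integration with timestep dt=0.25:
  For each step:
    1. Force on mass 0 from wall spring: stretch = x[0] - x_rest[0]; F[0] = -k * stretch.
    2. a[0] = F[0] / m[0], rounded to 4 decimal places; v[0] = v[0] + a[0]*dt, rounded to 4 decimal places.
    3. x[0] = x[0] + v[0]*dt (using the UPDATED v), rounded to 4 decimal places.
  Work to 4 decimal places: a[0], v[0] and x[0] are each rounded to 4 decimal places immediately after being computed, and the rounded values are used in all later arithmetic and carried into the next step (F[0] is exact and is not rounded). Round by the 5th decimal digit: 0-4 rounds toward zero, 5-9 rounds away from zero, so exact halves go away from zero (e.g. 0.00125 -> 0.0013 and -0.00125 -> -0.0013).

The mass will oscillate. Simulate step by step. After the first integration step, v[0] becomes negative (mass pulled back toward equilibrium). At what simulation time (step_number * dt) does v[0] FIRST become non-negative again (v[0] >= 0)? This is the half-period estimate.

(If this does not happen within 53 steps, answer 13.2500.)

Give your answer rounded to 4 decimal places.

Step 0: x=[9.6000] v=[0.0000]
Step 1: x=[9.1042] v=[-1.9833]
Step 2: x=[8.2881] v=[-3.2643]
Step 3: x=[7.4408] v=[-3.3891]
Step 4: x=[6.8624] v=[-2.3136]
Step 5: x=[6.7577] v=[-0.4187]
Step 6: x=[7.1639] v=[1.6246]
First v>=0 after going negative at step 6, time=1.5000

Answer: 1.5000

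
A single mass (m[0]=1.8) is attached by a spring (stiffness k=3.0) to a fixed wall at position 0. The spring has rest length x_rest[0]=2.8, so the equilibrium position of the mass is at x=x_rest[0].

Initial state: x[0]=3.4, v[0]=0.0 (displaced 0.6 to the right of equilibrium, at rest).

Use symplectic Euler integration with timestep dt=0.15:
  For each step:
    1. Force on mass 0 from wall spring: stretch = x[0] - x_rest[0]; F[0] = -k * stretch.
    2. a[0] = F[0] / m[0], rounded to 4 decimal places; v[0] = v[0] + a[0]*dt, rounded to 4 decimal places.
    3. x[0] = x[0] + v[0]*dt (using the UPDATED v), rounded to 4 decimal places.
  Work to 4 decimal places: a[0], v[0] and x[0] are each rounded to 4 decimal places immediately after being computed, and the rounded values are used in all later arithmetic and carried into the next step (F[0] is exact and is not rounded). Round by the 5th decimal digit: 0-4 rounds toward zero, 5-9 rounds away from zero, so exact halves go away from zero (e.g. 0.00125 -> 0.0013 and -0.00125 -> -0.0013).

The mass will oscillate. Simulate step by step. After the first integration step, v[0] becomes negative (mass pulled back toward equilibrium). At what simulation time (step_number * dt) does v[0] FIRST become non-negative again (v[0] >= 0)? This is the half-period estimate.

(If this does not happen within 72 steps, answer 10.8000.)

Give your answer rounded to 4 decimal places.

Step 0: x=[3.4000] v=[0.0000]
Step 1: x=[3.3775] v=[-0.1500]
Step 2: x=[3.3333] v=[-0.2944]
Step 3: x=[3.2691] v=[-0.4277]
Step 4: x=[3.1874] v=[-0.5450]
Step 5: x=[3.0911] v=[-0.6419]
Step 6: x=[2.9839] v=[-0.7147]
Step 7: x=[2.8698] v=[-0.7607]
Step 8: x=[2.7531] v=[-0.7781]
Step 9: x=[2.6381] v=[-0.7664]
Step 10: x=[2.5292] v=[-0.7259]
Step 11: x=[2.4305] v=[-0.6582]
Step 12: x=[2.3456] v=[-0.5658]
Step 13: x=[2.2778] v=[-0.4522]
Step 14: x=[2.2295] v=[-0.3217]
Step 15: x=[2.2026] v=[-0.1791]
Step 16: x=[2.1981] v=[-0.0297]
Step 17: x=[2.2162] v=[0.1208]
First v>=0 after going negative at step 17, time=2.5500

Answer: 2.5500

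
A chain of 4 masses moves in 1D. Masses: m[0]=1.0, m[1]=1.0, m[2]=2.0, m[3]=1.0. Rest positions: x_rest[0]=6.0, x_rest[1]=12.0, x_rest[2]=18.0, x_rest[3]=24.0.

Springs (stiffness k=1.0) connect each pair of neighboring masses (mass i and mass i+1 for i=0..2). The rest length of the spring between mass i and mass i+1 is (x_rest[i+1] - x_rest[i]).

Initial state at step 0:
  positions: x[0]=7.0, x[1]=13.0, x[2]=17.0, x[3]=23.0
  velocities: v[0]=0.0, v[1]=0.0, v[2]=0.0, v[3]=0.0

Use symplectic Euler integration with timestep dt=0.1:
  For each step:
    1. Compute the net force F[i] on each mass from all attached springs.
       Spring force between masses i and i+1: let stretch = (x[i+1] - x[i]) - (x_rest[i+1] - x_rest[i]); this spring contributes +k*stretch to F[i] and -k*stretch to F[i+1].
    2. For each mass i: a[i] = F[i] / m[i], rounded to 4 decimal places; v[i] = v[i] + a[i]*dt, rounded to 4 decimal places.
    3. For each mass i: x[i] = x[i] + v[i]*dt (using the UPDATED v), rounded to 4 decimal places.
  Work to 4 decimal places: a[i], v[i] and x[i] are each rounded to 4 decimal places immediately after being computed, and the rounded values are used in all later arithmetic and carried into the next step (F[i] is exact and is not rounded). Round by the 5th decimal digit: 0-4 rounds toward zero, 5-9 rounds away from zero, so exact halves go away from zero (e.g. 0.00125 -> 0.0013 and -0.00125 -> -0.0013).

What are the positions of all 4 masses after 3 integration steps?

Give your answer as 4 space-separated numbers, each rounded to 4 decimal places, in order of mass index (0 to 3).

Answer: 6.9990 12.8825 17.0590 23.0005

Derivation:
Step 0: x=[7.0000 13.0000 17.0000 23.0000] v=[0.0000 0.0000 0.0000 0.0000]
Step 1: x=[7.0000 12.9800 17.0100 23.0000] v=[0.0000 -0.2000 0.1000 0.0000]
Step 2: x=[6.9998 12.9405 17.0298 23.0001] v=[-0.0020 -0.3950 0.1980 0.0010]
Step 3: x=[6.9990 12.8825 17.0590 23.0005] v=[-0.0079 -0.5801 0.2921 0.0040]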